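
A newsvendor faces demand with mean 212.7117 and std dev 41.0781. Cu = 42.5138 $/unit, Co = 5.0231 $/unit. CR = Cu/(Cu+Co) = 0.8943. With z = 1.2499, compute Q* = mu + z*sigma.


CR = Cu/(Cu+Co) = 42.5138/(42.5138+5.0231) = 0.8943
z = 1.2499
Q* = 212.7117 + 1.2499 * 41.0781 = 264.0552

264.0552 units


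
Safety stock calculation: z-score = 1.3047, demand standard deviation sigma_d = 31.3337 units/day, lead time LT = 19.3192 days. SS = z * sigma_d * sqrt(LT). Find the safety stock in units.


sqrt(LT) = sqrt(19.3192) = 4.3954
SS = 1.3047 * 31.3337 * 4.3954 = 179.6871

179.6871 units


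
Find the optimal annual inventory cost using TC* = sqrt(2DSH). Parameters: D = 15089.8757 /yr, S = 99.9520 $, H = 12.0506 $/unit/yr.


2*D*S*H = 36350954.3847
TC* = sqrt(36350954.3847) = 6029.1753

6029.1753 $/yr


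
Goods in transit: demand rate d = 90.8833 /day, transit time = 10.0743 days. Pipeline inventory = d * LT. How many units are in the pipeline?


Pipeline = 90.8833 * 10.0743 = 915.5856

915.5856 units


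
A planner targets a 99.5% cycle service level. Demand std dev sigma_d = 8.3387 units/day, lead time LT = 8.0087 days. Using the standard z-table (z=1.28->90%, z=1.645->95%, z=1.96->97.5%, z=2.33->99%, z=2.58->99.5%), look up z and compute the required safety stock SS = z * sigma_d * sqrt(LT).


From the table, SL = 99.5% corresponds to z = 2.58
sqrt(LT) = sqrt(8.0087) = 2.8300
SS = 2.58 * 8.3387 * 2.8300 = 60.8834

60.8834 units


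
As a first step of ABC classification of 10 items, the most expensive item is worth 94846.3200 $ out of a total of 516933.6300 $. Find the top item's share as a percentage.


Top item = 94846.3200
Total = 516933.6300
Percentage = 94846.3200 / 516933.6300 * 100 = 18.3479

18.3479%


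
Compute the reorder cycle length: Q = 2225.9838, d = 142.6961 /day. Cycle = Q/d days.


Cycle = 2225.9838 / 142.6961 = 15.5995

15.5995 days


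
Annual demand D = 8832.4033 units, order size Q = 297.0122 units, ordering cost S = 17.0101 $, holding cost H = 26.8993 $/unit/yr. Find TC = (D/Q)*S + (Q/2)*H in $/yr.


Ordering cost = D*S/Q = 505.8380
Holding cost = Q*H/2 = 3994.7101
TC = 505.8380 + 3994.7101 = 4500.5482

4500.5482 $/yr


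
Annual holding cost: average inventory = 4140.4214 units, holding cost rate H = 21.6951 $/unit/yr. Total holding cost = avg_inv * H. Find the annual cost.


Cost = 4140.4214 * 21.6951 = 89826.8563

89826.8563 $/yr


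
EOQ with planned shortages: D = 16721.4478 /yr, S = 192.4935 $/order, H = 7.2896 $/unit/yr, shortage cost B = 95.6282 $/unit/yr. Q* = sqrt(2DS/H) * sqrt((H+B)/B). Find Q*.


sqrt(2DS/H) = 939.7409
sqrt((H+B)/B) = 1.0374
Q* = 939.7409 * 1.0374 = 974.9007

974.9007 units


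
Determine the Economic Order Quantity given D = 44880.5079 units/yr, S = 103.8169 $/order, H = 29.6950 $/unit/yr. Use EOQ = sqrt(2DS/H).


2*D*S = 2 * 44880.5079 * 103.8169 = 9318710.4012
2*D*S/H = 313814.1236
EOQ = sqrt(313814.1236) = 560.1911

560.1911 units


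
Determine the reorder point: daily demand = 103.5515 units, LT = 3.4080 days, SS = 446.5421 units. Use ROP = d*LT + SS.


d*LT = 103.5515 * 3.4080 = 352.9035
ROP = 352.9035 + 446.5421 = 799.4456

799.4456 units


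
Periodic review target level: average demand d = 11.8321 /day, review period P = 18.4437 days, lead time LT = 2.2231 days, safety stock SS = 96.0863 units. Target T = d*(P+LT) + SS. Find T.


P + LT = 20.6668
d*(P+LT) = 11.8321 * 20.6668 = 244.5316
T = 244.5316 + 96.0863 = 340.6179

340.6179 units


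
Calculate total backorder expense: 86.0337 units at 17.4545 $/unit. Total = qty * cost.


Total = 86.0337 * 17.4545 = 1501.6752

1501.6752 $


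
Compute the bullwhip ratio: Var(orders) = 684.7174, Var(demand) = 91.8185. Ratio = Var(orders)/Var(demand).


BW = 684.7174 / 91.8185 = 7.4573

7.4573


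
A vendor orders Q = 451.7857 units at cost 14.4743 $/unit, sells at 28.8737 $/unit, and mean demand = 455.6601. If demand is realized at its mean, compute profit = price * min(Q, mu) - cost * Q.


Sales at mu = min(451.7857, 455.6601) = 451.7857
Revenue = 28.8737 * 451.7857 = 13044.7248
Total cost = 14.4743 * 451.7857 = 6539.2818
Profit = 13044.7248 - 6539.2818 = 6505.4430

6505.4430 $


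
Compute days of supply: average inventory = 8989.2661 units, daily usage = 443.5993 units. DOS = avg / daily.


DOS = 8989.2661 / 443.5993 = 20.2644

20.2644 days


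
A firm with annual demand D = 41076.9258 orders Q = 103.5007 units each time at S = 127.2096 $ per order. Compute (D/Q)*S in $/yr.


Number of orders = D/Q = 396.8758
Cost = 396.8758 * 127.2096 = 50486.4151

50486.4151 $/yr


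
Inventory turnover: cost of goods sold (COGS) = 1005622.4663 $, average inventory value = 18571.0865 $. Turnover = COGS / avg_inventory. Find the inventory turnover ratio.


Turnover = 1005622.4663 / 18571.0865 = 54.1499

54.1499


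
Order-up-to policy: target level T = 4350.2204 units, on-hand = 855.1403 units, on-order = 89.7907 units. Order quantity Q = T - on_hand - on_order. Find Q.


Inventory position = OH + OO = 855.1403 + 89.7907 = 944.9310
Q = 4350.2204 - 944.9310 = 3405.2894

3405.2894 units


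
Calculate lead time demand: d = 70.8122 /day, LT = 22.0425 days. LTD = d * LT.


LTD = 70.8122 * 22.0425 = 1560.8779

1560.8779 units


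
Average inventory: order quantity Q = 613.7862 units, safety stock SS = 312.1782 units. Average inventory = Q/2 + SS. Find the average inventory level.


Q/2 = 306.8931
Avg = 306.8931 + 312.1782 = 619.0713

619.0713 units


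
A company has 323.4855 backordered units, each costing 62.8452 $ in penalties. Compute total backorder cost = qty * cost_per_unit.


Total = 323.4855 * 62.8452 = 20329.5109

20329.5109 $


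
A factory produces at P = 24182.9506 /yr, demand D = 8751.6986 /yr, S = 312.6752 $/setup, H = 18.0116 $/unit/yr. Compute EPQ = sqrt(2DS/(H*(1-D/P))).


1 - D/P = 1 - 0.3619 = 0.6381
H*(1-D/P) = 11.4933
2DS = 5472878.2202
EPQ = sqrt(476180.5103) = 690.0583

690.0583 units


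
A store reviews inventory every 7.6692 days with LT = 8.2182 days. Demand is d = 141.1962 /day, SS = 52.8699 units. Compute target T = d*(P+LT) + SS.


P + LT = 15.8874
d*(P+LT) = 141.1962 * 15.8874 = 2243.2405
T = 2243.2405 + 52.8699 = 2296.1104

2296.1104 units


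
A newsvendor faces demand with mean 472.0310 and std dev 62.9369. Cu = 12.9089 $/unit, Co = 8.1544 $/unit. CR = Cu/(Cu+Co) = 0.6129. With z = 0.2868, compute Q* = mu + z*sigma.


CR = Cu/(Cu+Co) = 12.9089/(12.9089+8.1544) = 0.6129
z = 0.2868
Q* = 472.0310 + 0.2868 * 62.9369 = 490.0813

490.0813 units


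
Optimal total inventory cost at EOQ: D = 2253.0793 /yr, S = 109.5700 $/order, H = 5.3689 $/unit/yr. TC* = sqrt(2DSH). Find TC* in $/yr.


2*D*S*H = 2650839.6004
TC* = sqrt(2650839.6004) = 1628.1399

1628.1399 $/yr


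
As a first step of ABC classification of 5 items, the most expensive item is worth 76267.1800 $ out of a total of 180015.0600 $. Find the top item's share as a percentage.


Top item = 76267.1800
Total = 180015.0600
Percentage = 76267.1800 / 180015.0600 * 100 = 42.3671

42.3671%


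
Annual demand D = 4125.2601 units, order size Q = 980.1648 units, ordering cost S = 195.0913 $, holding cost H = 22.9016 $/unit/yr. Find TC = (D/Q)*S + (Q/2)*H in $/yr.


Ordering cost = D*S/Q = 821.0888
Holding cost = Q*H/2 = 11223.6711
TC = 821.0888 + 11223.6711 = 12044.7599

12044.7599 $/yr


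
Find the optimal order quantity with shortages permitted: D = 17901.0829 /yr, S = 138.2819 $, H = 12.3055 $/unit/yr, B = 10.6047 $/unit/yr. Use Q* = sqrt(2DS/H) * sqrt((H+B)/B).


sqrt(2DS/H) = 634.2897
sqrt((H+B)/B) = 1.4698
Q* = 634.2897 * 1.4698 = 932.2941

932.2941 units


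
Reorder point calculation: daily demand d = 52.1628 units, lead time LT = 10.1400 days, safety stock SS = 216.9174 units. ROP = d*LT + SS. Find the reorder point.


d*LT = 52.1628 * 10.1400 = 528.9308
ROP = 528.9308 + 216.9174 = 745.8482

745.8482 units


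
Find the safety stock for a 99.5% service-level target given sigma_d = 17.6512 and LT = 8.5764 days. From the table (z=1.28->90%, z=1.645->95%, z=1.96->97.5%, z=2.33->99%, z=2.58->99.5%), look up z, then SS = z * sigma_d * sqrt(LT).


From the table, SL = 99.5% corresponds to z = 2.58
sqrt(LT) = sqrt(8.5764) = 2.9285
SS = 2.58 * 17.6512 * 2.9285 = 133.3664

133.3664 units


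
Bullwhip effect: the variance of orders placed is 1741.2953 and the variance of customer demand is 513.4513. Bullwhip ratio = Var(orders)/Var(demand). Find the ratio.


BW = 1741.2953 / 513.4513 = 3.3914

3.3914


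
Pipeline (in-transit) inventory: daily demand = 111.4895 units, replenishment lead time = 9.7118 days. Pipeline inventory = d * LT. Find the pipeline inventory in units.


Pipeline = 111.4895 * 9.7118 = 1082.7637

1082.7637 units


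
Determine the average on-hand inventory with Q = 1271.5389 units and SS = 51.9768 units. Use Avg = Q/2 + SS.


Q/2 = 635.7695
Avg = 635.7695 + 51.9768 = 687.7463

687.7463 units


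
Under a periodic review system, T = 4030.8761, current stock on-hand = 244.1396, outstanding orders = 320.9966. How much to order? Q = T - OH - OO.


Inventory position = OH + OO = 244.1396 + 320.9966 = 565.1362
Q = 4030.8761 - 565.1362 = 3465.7399

3465.7399 units


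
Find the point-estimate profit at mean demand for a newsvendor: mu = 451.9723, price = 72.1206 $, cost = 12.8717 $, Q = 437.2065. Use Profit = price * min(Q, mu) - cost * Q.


Sales at mu = min(437.2065, 451.9723) = 437.2065
Revenue = 72.1206 * 437.2065 = 31531.5951
Total cost = 12.8717 * 437.2065 = 5627.5909
Profit = 31531.5951 - 5627.5909 = 25904.0042

25904.0042 $


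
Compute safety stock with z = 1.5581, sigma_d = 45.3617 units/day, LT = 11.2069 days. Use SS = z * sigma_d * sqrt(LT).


sqrt(LT) = sqrt(11.2069) = 3.3477
SS = 1.5581 * 45.3617 * 3.3477 = 236.6069

236.6069 units


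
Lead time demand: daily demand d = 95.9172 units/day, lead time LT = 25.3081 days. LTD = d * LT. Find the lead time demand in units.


LTD = 95.9172 * 25.3081 = 2427.4821

2427.4821 units


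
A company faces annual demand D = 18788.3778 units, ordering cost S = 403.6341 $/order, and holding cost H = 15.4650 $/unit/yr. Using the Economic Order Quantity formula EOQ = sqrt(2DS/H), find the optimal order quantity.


2*D*S = 2 * 18788.3778 * 403.6341 = 15167259.9275
2*D*S/H = 980747.4897
EOQ = sqrt(980747.4897) = 990.3270

990.3270 units


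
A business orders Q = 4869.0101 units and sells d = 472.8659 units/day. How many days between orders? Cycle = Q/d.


Cycle = 4869.0101 / 472.8659 = 10.2968

10.2968 days


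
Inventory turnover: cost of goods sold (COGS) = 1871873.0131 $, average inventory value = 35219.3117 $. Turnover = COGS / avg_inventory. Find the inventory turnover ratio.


Turnover = 1871873.0131 / 35219.3117 = 53.1491

53.1491


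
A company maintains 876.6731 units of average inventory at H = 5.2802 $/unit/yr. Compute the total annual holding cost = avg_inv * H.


Cost = 876.6731 * 5.2802 = 4629.0093

4629.0093 $/yr


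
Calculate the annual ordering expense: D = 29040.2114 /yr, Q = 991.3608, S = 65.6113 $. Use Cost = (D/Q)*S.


Number of orders = D/Q = 29.2933
Cost = 29.2933 * 65.6113 = 1921.9703

1921.9703 $/yr


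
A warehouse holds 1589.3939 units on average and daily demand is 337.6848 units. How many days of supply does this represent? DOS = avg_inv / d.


DOS = 1589.3939 / 337.6848 = 4.7067

4.7067 days


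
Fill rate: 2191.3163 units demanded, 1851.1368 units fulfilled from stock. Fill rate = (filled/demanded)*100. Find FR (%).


FR = 1851.1368 / 2191.3163 * 100 = 84.4760

84.4760%


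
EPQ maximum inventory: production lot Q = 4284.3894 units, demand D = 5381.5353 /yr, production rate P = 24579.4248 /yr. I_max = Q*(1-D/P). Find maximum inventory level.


D/P = 0.2189
1 - D/P = 0.7811
I_max = 4284.3894 * 0.7811 = 3346.3450

3346.3450 units


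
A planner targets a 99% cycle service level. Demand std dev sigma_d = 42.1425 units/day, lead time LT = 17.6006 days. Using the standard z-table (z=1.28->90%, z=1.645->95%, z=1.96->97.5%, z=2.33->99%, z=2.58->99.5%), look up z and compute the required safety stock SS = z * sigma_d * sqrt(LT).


From the table, SL = 99% corresponds to z = 2.33
sqrt(LT) = sqrt(17.6006) = 4.1953
SS = 2.33 * 42.1425 * 4.1953 = 411.9457

411.9457 units


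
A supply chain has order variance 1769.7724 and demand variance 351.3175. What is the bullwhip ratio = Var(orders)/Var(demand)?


BW = 1769.7724 / 351.3175 = 5.0375

5.0375


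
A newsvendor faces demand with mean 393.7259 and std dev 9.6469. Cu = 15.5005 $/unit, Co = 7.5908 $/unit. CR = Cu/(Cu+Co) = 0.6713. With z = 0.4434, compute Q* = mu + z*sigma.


CR = Cu/(Cu+Co) = 15.5005/(15.5005+7.5908) = 0.6713
z = 0.4434
Q* = 393.7259 + 0.4434 * 9.6469 = 398.0033

398.0033 units


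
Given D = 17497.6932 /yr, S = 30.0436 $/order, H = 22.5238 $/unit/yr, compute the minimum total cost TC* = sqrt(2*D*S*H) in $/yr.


2*D*S*H = 23681239.3140
TC* = sqrt(23681239.3140) = 4866.3374

4866.3374 $/yr


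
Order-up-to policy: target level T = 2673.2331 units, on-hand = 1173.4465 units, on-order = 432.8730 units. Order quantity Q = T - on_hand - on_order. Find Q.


Inventory position = OH + OO = 1173.4465 + 432.8730 = 1606.3195
Q = 2673.2331 - 1606.3195 = 1066.9136

1066.9136 units


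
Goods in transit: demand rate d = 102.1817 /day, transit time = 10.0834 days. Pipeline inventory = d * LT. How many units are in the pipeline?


Pipeline = 102.1817 * 10.0834 = 1030.3390

1030.3390 units


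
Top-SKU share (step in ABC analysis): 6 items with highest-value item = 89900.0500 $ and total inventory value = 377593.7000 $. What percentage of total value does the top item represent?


Top item = 89900.0500
Total = 377593.7000
Percentage = 89900.0500 / 377593.7000 * 100 = 23.8087

23.8087%


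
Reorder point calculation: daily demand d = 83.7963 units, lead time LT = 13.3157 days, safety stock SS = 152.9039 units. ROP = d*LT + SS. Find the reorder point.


d*LT = 83.7963 * 13.3157 = 1115.8064
ROP = 1115.8064 + 152.9039 = 1268.7103

1268.7103 units


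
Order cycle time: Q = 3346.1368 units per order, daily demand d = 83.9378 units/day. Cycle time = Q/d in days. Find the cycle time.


Cycle = 3346.1368 / 83.9378 = 39.8645

39.8645 days


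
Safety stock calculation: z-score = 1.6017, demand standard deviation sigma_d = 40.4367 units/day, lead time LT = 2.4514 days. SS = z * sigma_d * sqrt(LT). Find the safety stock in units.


sqrt(LT) = sqrt(2.4514) = 1.5657
SS = 1.6017 * 40.4367 * 1.5657 = 101.4061

101.4061 units


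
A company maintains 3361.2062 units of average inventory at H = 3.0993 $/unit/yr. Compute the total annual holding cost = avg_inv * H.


Cost = 3361.2062 * 3.0993 = 10417.3864

10417.3864 $/yr


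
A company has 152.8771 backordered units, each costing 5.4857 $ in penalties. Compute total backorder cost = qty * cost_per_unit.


Total = 152.8771 * 5.4857 = 838.6379

838.6379 $


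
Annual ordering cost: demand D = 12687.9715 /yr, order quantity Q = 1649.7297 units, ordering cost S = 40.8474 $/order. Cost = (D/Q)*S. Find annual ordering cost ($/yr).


Number of orders = D/Q = 7.6909
Cost = 7.6909 * 40.8474 = 314.1549

314.1549 $/yr


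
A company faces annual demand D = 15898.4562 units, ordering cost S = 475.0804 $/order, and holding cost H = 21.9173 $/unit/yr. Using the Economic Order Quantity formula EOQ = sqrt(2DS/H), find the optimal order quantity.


2*D*S = 2 * 15898.4562 * 475.0804 = 15106089.8618
2*D*S/H = 689231.3315
EOQ = sqrt(689231.3315) = 830.1996

830.1996 units


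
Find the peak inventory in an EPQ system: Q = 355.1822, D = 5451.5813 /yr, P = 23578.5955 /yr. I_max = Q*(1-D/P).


D/P = 0.2312
1 - D/P = 0.7688
I_max = 355.1822 * 0.7688 = 273.0609

273.0609 units


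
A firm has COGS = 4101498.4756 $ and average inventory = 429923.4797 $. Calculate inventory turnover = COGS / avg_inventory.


Turnover = 4101498.4756 / 429923.4797 = 9.5401

9.5401


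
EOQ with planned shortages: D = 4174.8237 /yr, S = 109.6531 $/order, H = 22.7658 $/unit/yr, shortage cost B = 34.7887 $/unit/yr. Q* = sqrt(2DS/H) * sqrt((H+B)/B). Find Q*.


sqrt(2DS/H) = 200.5409
sqrt((H+B)/B) = 1.2862
Q* = 200.5409 * 1.2862 = 257.9429

257.9429 units


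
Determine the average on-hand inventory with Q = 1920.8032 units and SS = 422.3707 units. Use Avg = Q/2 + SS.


Q/2 = 960.4016
Avg = 960.4016 + 422.3707 = 1382.7723

1382.7723 units


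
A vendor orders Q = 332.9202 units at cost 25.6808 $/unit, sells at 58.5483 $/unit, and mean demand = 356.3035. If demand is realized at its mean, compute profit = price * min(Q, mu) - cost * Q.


Sales at mu = min(332.9202, 356.3035) = 332.9202
Revenue = 58.5483 * 332.9202 = 19491.9117
Total cost = 25.6808 * 332.9202 = 8549.6571
Profit = 19491.9117 - 8549.6571 = 10942.2547

10942.2547 $


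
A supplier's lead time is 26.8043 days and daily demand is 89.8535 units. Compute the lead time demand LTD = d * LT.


LTD = 89.8535 * 26.8043 = 2408.4602

2408.4602 units


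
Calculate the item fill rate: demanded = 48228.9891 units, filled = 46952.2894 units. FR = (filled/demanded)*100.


FR = 46952.2894 / 48228.9891 * 100 = 97.3528

97.3528%


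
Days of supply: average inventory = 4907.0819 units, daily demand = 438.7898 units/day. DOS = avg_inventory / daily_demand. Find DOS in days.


DOS = 4907.0819 / 438.7898 = 11.1832

11.1832 days


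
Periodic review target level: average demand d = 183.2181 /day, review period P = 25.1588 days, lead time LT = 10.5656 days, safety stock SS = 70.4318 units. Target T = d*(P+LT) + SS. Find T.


P + LT = 35.7244
d*(P+LT) = 183.2181 * 35.7244 = 6545.3567
T = 6545.3567 + 70.4318 = 6615.7885

6615.7885 units


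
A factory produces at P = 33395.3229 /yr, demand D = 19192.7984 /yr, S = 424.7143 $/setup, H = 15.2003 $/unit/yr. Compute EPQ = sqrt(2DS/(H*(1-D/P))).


1 - D/P = 1 - 0.5747 = 0.4253
H*(1-D/P) = 6.4645
2DS = 16302911.8750
EPQ = sqrt(2521930.5431) = 1588.0587

1588.0587 units


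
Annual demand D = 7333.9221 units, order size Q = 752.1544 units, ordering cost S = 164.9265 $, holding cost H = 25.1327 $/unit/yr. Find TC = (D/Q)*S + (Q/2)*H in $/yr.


Ordering cost = D*S/Q = 1608.1247
Holding cost = Q*H/2 = 9451.8354
TC = 1608.1247 + 9451.8354 = 11059.9602

11059.9602 $/yr


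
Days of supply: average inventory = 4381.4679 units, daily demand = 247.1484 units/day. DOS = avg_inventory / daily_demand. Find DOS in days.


DOS = 4381.4679 / 247.1484 = 17.7281

17.7281 days


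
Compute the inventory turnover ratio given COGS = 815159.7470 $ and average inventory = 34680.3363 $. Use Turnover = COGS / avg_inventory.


Turnover = 815159.7470 / 34680.3363 = 23.5050

23.5050


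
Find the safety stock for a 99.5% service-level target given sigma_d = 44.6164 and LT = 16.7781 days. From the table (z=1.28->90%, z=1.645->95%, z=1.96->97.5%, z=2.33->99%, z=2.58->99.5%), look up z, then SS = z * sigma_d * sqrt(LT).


From the table, SL = 99.5% corresponds to z = 2.58
sqrt(LT) = sqrt(16.7781) = 4.0961
SS = 2.58 * 44.6164 * 4.0961 = 471.5043

471.5043 units


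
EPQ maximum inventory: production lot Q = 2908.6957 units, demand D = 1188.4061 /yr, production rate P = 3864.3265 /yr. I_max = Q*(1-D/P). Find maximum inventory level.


D/P = 0.3075
1 - D/P = 0.6925
I_max = 2908.6957 * 0.6925 = 2014.1772

2014.1772 units


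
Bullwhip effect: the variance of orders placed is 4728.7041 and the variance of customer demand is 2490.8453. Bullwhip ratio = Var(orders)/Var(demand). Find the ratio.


BW = 4728.7041 / 2490.8453 = 1.8984

1.8984


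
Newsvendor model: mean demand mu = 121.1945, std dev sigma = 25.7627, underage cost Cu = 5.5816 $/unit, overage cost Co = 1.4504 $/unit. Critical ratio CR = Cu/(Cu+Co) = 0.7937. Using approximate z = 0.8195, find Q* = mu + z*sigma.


CR = Cu/(Cu+Co) = 5.5816/(5.5816+1.4504) = 0.7937
z = 0.8195
Q* = 121.1945 + 0.8195 * 25.7627 = 142.3070

142.3070 units


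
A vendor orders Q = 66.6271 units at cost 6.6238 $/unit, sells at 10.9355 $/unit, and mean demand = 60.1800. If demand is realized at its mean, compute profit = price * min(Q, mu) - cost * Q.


Sales at mu = min(66.6271, 60.1800) = 60.1800
Revenue = 10.9355 * 60.1800 = 658.0984
Total cost = 6.6238 * 66.6271 = 441.3246
Profit = 658.0984 - 441.3246 = 216.7738

216.7738 $


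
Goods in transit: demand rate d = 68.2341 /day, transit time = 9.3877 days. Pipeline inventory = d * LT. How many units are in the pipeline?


Pipeline = 68.2341 * 9.3877 = 640.5613

640.5613 units


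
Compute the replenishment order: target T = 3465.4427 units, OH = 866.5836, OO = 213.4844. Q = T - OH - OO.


Inventory position = OH + OO = 866.5836 + 213.4844 = 1080.0680
Q = 3465.4427 - 1080.0680 = 2385.3747

2385.3747 units


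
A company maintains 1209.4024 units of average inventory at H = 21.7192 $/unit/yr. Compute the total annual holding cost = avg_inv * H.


Cost = 1209.4024 * 21.7192 = 26267.2526

26267.2526 $/yr


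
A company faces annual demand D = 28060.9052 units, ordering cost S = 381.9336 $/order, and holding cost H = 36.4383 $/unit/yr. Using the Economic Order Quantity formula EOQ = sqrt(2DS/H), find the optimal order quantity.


2*D*S = 2 * 28060.9052 * 381.9336 = 21434805.0846
2*D*S/H = 588249.3169
EOQ = sqrt(588249.3169) = 766.9741

766.9741 units


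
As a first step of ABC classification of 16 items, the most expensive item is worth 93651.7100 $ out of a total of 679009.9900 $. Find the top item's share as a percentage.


Top item = 93651.7100
Total = 679009.9900
Percentage = 93651.7100 / 679009.9900 * 100 = 13.7924

13.7924%


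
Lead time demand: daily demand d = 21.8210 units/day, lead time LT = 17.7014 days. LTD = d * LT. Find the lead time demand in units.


LTD = 21.8210 * 17.7014 = 386.2622

386.2622 units


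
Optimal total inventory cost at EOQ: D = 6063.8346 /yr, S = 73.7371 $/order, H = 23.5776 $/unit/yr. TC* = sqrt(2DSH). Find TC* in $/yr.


2*D*S*H = 21084484.6899
TC* = sqrt(21084484.6899) = 4591.7845

4591.7845 $/yr


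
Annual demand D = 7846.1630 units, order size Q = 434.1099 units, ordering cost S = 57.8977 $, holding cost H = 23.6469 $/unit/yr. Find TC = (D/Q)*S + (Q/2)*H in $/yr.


Ordering cost = D*S/Q = 1046.4511
Holding cost = Q*H/2 = 5132.6767
TC = 1046.4511 + 5132.6767 = 6179.1278

6179.1278 $/yr


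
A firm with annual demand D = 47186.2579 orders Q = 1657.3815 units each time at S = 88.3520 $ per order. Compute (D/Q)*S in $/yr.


Number of orders = D/Q = 28.4704
Cost = 28.4704 * 88.3520 = 2515.4138

2515.4138 $/yr


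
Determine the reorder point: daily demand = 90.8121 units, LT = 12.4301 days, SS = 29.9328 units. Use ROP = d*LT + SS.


d*LT = 90.8121 * 12.4301 = 1128.8035
ROP = 1128.8035 + 29.9328 = 1158.7363

1158.7363 units


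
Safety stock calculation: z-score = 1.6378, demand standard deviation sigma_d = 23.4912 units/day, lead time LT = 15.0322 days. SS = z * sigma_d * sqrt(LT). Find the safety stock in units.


sqrt(LT) = sqrt(15.0322) = 3.8771
SS = 1.6378 * 23.4912 * 3.8771 = 149.1686

149.1686 units


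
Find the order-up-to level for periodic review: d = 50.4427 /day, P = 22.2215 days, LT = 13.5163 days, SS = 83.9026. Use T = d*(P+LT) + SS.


P + LT = 35.7378
d*(P+LT) = 50.4427 * 35.7378 = 1802.7111
T = 1802.7111 + 83.9026 = 1886.6137

1886.6137 units


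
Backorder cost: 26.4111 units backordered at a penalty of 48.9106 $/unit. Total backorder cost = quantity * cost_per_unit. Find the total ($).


Total = 26.4111 * 48.9106 = 1291.7827

1291.7827 $


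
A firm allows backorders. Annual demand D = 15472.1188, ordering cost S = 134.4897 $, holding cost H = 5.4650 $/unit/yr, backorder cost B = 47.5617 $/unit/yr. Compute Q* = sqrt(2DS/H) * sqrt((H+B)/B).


sqrt(2DS/H) = 872.6485
sqrt((H+B)/B) = 1.0559
Q* = 872.6485 * 1.0559 = 921.4206

921.4206 units


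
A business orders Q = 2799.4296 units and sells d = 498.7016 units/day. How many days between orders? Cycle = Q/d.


Cycle = 2799.4296 / 498.7016 = 5.6134

5.6134 days


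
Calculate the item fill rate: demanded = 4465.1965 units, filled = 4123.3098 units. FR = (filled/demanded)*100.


FR = 4123.3098 / 4465.1965 * 100 = 92.3433

92.3433%


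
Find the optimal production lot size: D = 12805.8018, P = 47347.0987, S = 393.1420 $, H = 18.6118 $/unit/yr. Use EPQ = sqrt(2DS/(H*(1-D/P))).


1 - D/P = 1 - 0.2705 = 0.7295
H*(1-D/P) = 13.5779
2DS = 10068997.0625
EPQ = sqrt(741570.7120) = 861.1450

861.1450 units


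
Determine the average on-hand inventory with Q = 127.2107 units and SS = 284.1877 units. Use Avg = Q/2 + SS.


Q/2 = 63.6054
Avg = 63.6054 + 284.1877 = 347.7930

347.7930 units


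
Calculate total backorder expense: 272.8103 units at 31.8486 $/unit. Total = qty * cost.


Total = 272.8103 * 31.8486 = 8688.6261

8688.6261 $


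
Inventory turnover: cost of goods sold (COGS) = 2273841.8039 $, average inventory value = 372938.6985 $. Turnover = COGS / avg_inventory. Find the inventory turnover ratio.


Turnover = 2273841.8039 / 372938.6985 = 6.0971

6.0971


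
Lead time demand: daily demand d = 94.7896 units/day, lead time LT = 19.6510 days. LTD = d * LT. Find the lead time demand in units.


LTD = 94.7896 * 19.6510 = 1862.7104

1862.7104 units


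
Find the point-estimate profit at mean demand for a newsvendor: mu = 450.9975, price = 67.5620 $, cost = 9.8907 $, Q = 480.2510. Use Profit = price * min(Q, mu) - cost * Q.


Sales at mu = min(480.2510, 450.9975) = 450.9975
Revenue = 67.5620 * 450.9975 = 30470.2931
Total cost = 9.8907 * 480.2510 = 4750.0186
Profit = 30470.2931 - 4750.0186 = 25720.2745

25720.2745 $


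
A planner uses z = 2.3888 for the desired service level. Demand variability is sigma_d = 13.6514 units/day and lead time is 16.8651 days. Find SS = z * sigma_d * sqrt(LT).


sqrt(LT) = sqrt(16.8651) = 4.1067
SS = 2.3888 * 13.6514 * 4.1067 = 133.9219

133.9219 units


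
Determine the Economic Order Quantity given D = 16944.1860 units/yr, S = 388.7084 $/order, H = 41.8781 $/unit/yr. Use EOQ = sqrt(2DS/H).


2*D*S = 2 * 16944.1860 * 388.7084 = 13172694.8587
2*D*S/H = 314548.5315
EOQ = sqrt(314548.5315) = 560.8463

560.8463 units


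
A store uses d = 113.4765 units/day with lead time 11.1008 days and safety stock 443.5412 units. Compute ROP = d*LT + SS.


d*LT = 113.4765 * 11.1008 = 1259.6799
ROP = 1259.6799 + 443.5412 = 1703.2211

1703.2211 units


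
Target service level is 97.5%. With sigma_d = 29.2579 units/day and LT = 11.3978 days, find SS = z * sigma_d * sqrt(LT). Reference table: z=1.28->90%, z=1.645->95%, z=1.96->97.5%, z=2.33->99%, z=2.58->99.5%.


From the table, SL = 97.5% corresponds to z = 1.96
sqrt(LT) = sqrt(11.3978) = 3.3761
SS = 1.96 * 29.2579 * 3.3761 = 193.6020

193.6020 units


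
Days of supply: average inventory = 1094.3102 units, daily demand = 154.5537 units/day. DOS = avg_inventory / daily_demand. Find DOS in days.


DOS = 1094.3102 / 154.5537 = 7.0805

7.0805 days


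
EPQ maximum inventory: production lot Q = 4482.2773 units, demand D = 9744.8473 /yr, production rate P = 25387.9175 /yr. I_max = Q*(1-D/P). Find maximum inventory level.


D/P = 0.3838
1 - D/P = 0.6162
I_max = 4482.2773 * 0.6162 = 2761.8090

2761.8090 units


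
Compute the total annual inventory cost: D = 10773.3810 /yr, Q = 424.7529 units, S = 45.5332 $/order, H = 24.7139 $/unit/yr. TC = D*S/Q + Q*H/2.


Ordering cost = D*S/Q = 1154.8986
Holding cost = Q*H/2 = 5248.6503
TC = 1154.8986 + 5248.6503 = 6403.5489

6403.5489 $/yr


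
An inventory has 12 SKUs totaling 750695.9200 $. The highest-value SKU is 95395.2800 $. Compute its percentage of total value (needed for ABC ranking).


Top item = 95395.2800
Total = 750695.9200
Percentage = 95395.2800 / 750695.9200 * 100 = 12.7076

12.7076%


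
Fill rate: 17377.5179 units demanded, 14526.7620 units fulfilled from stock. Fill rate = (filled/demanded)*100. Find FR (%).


FR = 14526.7620 / 17377.5179 * 100 = 83.5951

83.5951%


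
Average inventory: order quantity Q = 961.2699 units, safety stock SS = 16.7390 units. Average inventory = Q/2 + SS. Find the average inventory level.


Q/2 = 480.6350
Avg = 480.6350 + 16.7390 = 497.3739

497.3739 units


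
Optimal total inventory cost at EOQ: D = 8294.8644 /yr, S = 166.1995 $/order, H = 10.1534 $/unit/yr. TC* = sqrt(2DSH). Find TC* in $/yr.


2*D*S*H = 27995001.5075
TC* = sqrt(27995001.5075) = 5291.0303

5291.0303 $/yr


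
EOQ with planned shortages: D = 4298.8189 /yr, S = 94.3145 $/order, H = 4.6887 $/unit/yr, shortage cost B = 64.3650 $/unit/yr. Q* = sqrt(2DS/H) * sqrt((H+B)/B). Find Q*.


sqrt(2DS/H) = 415.8652
sqrt((H+B)/B) = 1.0358
Q* = 415.8652 * 1.0358 = 430.7459

430.7459 units


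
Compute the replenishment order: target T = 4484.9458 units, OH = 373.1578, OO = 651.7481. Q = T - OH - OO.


Inventory position = OH + OO = 373.1578 + 651.7481 = 1024.9059
Q = 4484.9458 - 1024.9059 = 3460.0399

3460.0399 units


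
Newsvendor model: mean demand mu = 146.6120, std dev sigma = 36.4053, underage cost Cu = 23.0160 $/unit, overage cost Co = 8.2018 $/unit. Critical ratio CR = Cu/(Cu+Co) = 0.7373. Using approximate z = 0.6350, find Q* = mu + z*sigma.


CR = Cu/(Cu+Co) = 23.0160/(23.0160+8.2018) = 0.7373
z = 0.6350
Q* = 146.6120 + 0.6350 * 36.4053 = 169.7294

169.7294 units


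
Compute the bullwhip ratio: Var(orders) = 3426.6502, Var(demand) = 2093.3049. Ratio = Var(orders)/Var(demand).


BW = 3426.6502 / 2093.3049 = 1.6370

1.6370


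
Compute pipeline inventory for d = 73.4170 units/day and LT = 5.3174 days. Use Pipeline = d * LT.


Pipeline = 73.4170 * 5.3174 = 390.3876

390.3876 units


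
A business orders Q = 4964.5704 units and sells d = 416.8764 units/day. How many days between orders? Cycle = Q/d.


Cycle = 4964.5704 / 416.8764 = 11.9090

11.9090 days


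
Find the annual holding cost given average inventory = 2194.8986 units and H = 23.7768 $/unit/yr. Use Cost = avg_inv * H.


Cost = 2194.8986 * 23.7768 = 52187.6650

52187.6650 $/yr


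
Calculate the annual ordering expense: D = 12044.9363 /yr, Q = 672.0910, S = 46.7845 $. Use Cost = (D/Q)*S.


Number of orders = D/Q = 17.9216
Cost = 17.9216 * 46.7845 = 838.4524

838.4524 $/yr


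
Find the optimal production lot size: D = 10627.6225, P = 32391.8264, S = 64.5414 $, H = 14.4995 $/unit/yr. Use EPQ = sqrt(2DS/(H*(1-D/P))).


1 - D/P = 1 - 0.3281 = 0.6719
H*(1-D/P) = 9.7423
2DS = 1371843.2696
EPQ = sqrt(140813.4441) = 375.2512

375.2512 units


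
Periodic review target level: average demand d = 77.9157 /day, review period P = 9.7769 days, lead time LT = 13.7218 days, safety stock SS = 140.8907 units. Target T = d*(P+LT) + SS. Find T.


P + LT = 23.4987
d*(P+LT) = 77.9157 * 23.4987 = 1830.9177
T = 1830.9177 + 140.8907 = 1971.8084

1971.8084 units


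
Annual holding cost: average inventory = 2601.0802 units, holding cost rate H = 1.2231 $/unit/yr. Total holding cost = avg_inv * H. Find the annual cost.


Cost = 2601.0802 * 1.2231 = 3181.3812

3181.3812 $/yr


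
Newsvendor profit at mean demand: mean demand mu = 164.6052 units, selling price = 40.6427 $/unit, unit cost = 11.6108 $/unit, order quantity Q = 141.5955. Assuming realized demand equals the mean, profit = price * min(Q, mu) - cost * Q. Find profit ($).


Sales at mu = min(141.5955, 164.6052) = 141.5955
Revenue = 40.6427 * 141.5955 = 5754.8234
Total cost = 11.6108 * 141.5955 = 1644.0370
Profit = 5754.8234 - 1644.0370 = 4110.7864

4110.7864 $


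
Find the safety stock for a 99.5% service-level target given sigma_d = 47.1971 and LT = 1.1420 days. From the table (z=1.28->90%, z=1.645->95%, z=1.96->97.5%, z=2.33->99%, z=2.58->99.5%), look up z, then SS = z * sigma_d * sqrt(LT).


From the table, SL = 99.5% corresponds to z = 2.58
sqrt(LT) = sqrt(1.1420) = 1.0686
SS = 2.58 * 47.1971 * 1.0686 = 130.1272

130.1272 units


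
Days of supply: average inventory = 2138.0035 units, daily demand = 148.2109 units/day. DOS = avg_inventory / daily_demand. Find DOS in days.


DOS = 2138.0035 / 148.2109 = 14.4254

14.4254 days


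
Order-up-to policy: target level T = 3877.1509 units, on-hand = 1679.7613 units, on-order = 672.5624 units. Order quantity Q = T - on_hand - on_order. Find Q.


Inventory position = OH + OO = 1679.7613 + 672.5624 = 2352.3237
Q = 3877.1509 - 2352.3237 = 1524.8272

1524.8272 units


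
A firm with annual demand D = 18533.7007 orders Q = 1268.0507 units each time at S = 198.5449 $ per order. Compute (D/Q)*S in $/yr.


Number of orders = D/Q = 14.6159
Cost = 14.6159 * 198.5449 = 2901.9122

2901.9122 $/yr


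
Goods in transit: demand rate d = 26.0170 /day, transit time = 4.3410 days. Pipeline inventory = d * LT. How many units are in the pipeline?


Pipeline = 26.0170 * 4.3410 = 112.9398

112.9398 units


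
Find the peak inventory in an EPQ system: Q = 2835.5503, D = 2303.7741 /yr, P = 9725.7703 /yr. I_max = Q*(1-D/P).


D/P = 0.2369
1 - D/P = 0.7631
I_max = 2835.5503 * 0.7631 = 2163.8845

2163.8845 units


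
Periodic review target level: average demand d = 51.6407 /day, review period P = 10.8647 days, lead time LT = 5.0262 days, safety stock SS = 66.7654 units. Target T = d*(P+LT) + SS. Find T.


P + LT = 15.8909
d*(P+LT) = 51.6407 * 15.8909 = 820.6172
T = 820.6172 + 66.7654 = 887.3826

887.3826 units


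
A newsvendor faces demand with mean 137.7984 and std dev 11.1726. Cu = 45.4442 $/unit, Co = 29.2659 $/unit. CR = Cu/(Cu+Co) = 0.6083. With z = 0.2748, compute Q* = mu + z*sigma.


CR = Cu/(Cu+Co) = 45.4442/(45.4442+29.2659) = 0.6083
z = 0.2748
Q* = 137.7984 + 0.2748 * 11.1726 = 140.8686

140.8686 units


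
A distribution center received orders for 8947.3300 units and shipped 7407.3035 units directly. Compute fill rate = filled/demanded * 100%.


FR = 7407.3035 / 8947.3300 * 100 = 82.7879

82.7879%


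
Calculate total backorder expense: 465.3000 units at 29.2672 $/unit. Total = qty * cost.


Total = 465.3000 * 29.2672 = 13618.0282

13618.0282 $


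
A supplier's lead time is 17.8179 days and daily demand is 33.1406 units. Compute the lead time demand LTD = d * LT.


LTD = 33.1406 * 17.8179 = 590.4959

590.4959 units


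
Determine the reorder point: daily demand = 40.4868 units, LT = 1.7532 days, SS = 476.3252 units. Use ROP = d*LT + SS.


d*LT = 40.4868 * 1.7532 = 70.9815
ROP = 70.9815 + 476.3252 = 547.3067

547.3067 units


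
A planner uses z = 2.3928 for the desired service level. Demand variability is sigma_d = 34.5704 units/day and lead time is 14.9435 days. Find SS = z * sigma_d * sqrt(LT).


sqrt(LT) = sqrt(14.9435) = 3.8657
SS = 2.3928 * 34.5704 * 3.8657 = 319.7694

319.7694 units


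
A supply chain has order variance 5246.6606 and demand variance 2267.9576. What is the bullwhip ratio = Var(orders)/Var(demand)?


BW = 5246.6606 / 2267.9576 = 2.3134

2.3134


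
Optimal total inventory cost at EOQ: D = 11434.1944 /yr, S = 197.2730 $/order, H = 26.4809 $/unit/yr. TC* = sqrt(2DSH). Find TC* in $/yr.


2*D*S*H = 119463698.9600
TC* = sqrt(119463698.9600) = 10929.9451

10929.9451 $/yr


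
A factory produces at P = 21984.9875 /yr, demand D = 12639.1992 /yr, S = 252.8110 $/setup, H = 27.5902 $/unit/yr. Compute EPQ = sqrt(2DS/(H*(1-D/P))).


1 - D/P = 1 - 0.5749 = 0.4251
H*(1-D/P) = 11.7286
2DS = 6390657.1779
EPQ = sqrt(544880.1112) = 738.1599

738.1599 units


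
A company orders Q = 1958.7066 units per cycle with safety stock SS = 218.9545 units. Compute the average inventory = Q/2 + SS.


Q/2 = 979.3533
Avg = 979.3533 + 218.9545 = 1198.3078

1198.3078 units


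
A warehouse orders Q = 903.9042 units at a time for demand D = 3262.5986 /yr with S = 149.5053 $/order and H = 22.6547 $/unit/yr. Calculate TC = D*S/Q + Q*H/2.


Ordering cost = D*S/Q = 539.6322
Holding cost = Q*H/2 = 10238.8392
TC = 539.6322 + 10238.8392 = 10778.4714

10778.4714 $/yr


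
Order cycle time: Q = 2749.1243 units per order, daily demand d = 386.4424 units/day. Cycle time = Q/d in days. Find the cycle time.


Cycle = 2749.1243 / 386.4424 = 7.1139

7.1139 days


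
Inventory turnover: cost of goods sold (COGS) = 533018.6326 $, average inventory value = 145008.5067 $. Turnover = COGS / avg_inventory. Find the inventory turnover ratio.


Turnover = 533018.6326 / 145008.5067 = 3.6758

3.6758


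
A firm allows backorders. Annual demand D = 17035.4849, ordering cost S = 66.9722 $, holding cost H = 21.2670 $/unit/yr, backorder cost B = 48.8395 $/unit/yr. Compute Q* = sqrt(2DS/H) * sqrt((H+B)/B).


sqrt(2DS/H) = 327.5566
sqrt((H+B)/B) = 1.1981
Q* = 327.5566 * 1.1981 = 392.4460

392.4460 units


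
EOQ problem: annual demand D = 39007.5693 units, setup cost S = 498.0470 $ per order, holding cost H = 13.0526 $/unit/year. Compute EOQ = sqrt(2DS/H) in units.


2*D*S = 2 * 39007.5693 * 498.0470 = 38855205.7343
2*D*S/H = 2976817.3187
EOQ = sqrt(2976817.3187) = 1725.3456

1725.3456 units


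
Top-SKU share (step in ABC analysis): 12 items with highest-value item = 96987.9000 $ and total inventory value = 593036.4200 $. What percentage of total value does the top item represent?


Top item = 96987.9000
Total = 593036.4200
Percentage = 96987.9000 / 593036.4200 * 100 = 16.3545

16.3545%


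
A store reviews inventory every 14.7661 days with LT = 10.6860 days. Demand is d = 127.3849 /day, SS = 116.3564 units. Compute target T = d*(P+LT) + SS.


P + LT = 25.4521
d*(P+LT) = 127.3849 * 25.4521 = 3242.2132
T = 3242.2132 + 116.3564 = 3358.5696

3358.5696 units


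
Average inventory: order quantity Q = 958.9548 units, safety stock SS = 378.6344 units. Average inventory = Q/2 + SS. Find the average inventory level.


Q/2 = 479.4774
Avg = 479.4774 + 378.6344 = 858.1118

858.1118 units


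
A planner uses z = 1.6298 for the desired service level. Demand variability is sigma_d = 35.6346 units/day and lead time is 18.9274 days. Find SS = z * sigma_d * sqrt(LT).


sqrt(LT) = sqrt(18.9274) = 4.3506
SS = 1.6298 * 35.6346 * 4.3506 = 252.6688

252.6688 units


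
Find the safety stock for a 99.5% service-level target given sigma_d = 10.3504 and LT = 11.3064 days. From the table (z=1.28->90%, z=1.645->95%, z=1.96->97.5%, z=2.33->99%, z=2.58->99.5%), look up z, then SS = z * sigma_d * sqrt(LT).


From the table, SL = 99.5% corresponds to z = 2.58
sqrt(LT) = sqrt(11.3064) = 3.3625
SS = 2.58 * 10.3504 * 3.3625 = 89.7923

89.7923 units


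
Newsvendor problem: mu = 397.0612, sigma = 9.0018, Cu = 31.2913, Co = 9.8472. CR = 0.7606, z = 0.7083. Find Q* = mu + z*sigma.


CR = Cu/(Cu+Co) = 31.2913/(31.2913+9.8472) = 0.7606
z = 0.7083
Q* = 397.0612 + 0.7083 * 9.0018 = 403.4372

403.4372 units


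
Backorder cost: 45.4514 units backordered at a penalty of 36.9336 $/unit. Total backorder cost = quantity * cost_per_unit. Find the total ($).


Total = 45.4514 * 36.9336 = 1678.6838

1678.6838 $


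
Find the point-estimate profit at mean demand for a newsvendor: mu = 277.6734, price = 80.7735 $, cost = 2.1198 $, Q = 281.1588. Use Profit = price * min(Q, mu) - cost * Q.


Sales at mu = min(281.1588, 277.6734) = 277.6734
Revenue = 80.7735 * 277.6734 = 22428.6524
Total cost = 2.1198 * 281.1588 = 596.0004
Profit = 22428.6524 - 596.0004 = 21832.6520

21832.6520 $


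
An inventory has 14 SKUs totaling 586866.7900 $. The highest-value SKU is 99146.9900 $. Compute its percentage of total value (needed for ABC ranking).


Top item = 99146.9900
Total = 586866.7900
Percentage = 99146.9900 / 586866.7900 * 100 = 16.8943

16.8943%


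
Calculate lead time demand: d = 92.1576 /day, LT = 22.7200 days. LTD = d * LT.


LTD = 92.1576 * 22.7200 = 2093.8207

2093.8207 units
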